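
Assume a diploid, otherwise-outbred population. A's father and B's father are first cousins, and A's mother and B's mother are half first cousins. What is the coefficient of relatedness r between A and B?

0.046875

With two independent routes of shared ancestry, r is the sum of the two contributions.
A and B are related in two ways: second cousins through their fathers (r = 1/32) and half second cousins through their mothers (r = 1/64).
r = 1/32 + 1/64 = 3/64 = 0.046875.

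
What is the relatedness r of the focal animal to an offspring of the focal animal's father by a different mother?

0.25

Each parent–offspring link contributes a factor of 1/2, and independent paths through distinct common ancestors add.
Half-sibs share one parent — one path of length 2: r = (1/2)^2 = 1/4.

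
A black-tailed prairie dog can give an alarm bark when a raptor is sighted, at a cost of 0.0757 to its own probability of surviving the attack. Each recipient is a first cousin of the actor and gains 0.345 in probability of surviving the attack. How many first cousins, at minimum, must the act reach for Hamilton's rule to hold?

2

r to a first cousin = 1/8 (first cousins share one grandparent pair — two paths of length 4: r = 2·(1/2)^4 = 1/8).
Hamilton's rule: n·r·B > C  ⇒  n > C/(r·B) = 0.0757/(0.125·0.345) = 1.755.
The smallest integer exceeding 1.755 is 2.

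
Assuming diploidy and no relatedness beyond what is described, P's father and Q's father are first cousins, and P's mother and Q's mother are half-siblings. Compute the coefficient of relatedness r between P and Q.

Independent pedigree routes through distinct common ancestors add.
P and Q are related in two ways: second cousins through their fathers (r = 1/32) and half first cousins through their mothers (r = 1/16).
r = 1/32 + 1/16 = 0.09375.

0.09375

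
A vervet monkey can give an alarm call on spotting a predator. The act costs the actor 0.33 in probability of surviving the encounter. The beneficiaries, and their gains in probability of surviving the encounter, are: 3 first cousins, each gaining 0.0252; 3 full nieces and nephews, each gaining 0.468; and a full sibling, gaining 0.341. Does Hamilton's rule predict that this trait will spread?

Hamilton's rule: the trait is favored when the sum of r·B over every recipient exceeds the actor's cost C.
r to a first cousin = 0.125 (first cousins share one grandparent pair — two paths of length 4: r = 2·(1/2)^4 = 1/8).
r to a full niece or nephew = 1/4 (full aunt/uncle↔niece/nephew: two paths of length 3 through the shared grandparent pair: r = 2·(1/2)^3 = 1/4).
r to a full sibling = 0.5 (full sibs share both parents — two paths of length 2: r = 2·(1/2)^2 = 1/2).
Summing one r·B term per recipient: 3·0.125·0.0252 + 3·0.25·0.468 + 1·0.5·0.341 = 0.53095.
0.53095 > 0.33: the indirect benefit exceeds the cost.

Yes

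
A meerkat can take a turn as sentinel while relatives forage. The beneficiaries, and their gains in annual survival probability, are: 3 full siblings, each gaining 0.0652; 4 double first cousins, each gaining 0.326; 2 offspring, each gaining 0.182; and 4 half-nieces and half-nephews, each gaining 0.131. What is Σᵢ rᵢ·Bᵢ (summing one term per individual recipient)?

0.6713

r to a full sibling = 1/2 (full sibs share both parents — two paths of length 2: r = 2·(1/2)^2 = 1/2).
r to a double first cousin = 1/4 (double first cousins share both grandparent pairs — four paths of length 4: r = 4·(1/2)^4 = 1/4).
r to an offspring = 0.5 (one parent–offspring link: r = (1/2)^1 = 1/2).
r to a half-niece or half-nephew = 0.125 (half-aunt/uncle↔niece/nephew: one path of length 3: r = (1/2)^3 = 1/8).
Summing one r·B term per recipient: 3·0.5·0.0652 + 4·0.25·0.326 + 2·0.5·0.182 + 4·0.125·0.131 = 0.6713.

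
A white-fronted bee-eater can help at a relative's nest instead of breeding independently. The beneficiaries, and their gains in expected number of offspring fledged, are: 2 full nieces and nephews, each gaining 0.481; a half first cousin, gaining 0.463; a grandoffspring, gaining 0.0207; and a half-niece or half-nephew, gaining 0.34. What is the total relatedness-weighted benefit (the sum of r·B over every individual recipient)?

r to a full niece or nephew = 1/4 (full aunt/uncle↔niece/nephew: two paths of length 3 through the shared grandparent pair: r = 2·(1/2)^3 = 1/4).
r to a half first cousin = 1/16 (half first cousins share one grandparent — one path of length 4: r = (1/2)^4 = 1/16).
r to a grandoffspring = 1/4 (two parent–offspring links: r = (1/2)^2 = 1/4).
r to a half-niece or half-nephew = 0.125 (half-aunt/uncle↔niece/nephew: one path of length 3: r = (1/2)^3 = 1/8).
Summing one r·B term per recipient: 2·0.25·0.481 + 1·0.0625·0.463 + 1·0.25·0.0207 + 1·0.125·0.34 = 0.3171125.

0.3171125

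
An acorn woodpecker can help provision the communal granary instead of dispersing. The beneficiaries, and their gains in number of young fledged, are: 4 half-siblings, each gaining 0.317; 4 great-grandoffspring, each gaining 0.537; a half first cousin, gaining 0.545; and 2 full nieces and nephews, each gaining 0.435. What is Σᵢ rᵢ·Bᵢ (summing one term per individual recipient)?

r to a half-sibling = 0.25 (half-sibs share one parent — one path of length 2: r = (1/2)^2 = 1/4).
r to a great-grandoffspring = 1/8 (three parent–offspring links: r = (1/2)^3 = 1/8).
r to a half first cousin = 1/16 (half first cousins share one grandparent — one path of length 4: r = (1/2)^4 = 1/16).
r to a full niece or nephew = 0.25 (full aunt/uncle↔niece/nephew: two paths of length 3 through the shared grandparent pair: r = 2·(1/2)^3 = 1/4).
Summing one r·B term per recipient: 4·0.25·0.317 + 4·0.125·0.537 + 1·0.0625·0.545 + 2·0.25·0.435 = 0.8370625.

0.8370625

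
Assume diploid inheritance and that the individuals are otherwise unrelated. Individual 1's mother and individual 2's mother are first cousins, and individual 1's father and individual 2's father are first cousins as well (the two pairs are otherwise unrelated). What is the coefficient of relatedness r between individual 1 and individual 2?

Relatedness sums over independent paths through distinct common ancestors.
Individual 1 and individual 2 are related in two ways: second cousins through their mothers (r = 1/32) and second cousins through their fathers (r = 1/32).
r = 1/32 + 1/32 = 1/16 = 0.0625.

0.0625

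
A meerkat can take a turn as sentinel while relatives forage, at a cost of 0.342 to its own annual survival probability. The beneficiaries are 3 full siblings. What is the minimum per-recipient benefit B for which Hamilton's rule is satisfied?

0.228

r to a full sibling = 1/2 (full sibs share both parents — two paths of length 2: r = 2·(1/2)^2 = 1/2).
Hamilton's rule with n recipients of equal r: n·r·B > C, so B > C/(n·r) = 0.342/(3·0.5) = 0.228.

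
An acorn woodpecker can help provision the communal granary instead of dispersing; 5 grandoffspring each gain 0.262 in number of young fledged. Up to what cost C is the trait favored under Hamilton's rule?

0.3275

r to a grandoffspring = 1/4 (two parent–offspring links: r = (1/2)^2 = 1/4).
Hamilton's rule: n·r·B > C, so the trait is favored while C < n·r·B = 5·0.25·0.262 = 0.3275.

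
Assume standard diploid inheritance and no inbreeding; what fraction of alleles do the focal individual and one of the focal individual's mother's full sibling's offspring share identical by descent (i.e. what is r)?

Each parent–offspring link contributes a factor of 1/2, and independent paths through distinct common ancestors add.
First cousins share one grandparent pair — two paths of length 4: r = 2·(1/2)^4 = 1/8.

0.125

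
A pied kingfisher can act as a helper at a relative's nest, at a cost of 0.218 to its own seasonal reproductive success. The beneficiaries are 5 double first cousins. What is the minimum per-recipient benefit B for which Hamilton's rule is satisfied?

r to a double first cousin = 0.25 (double first cousins share both grandparent pairs — four paths of length 4: r = 4·(1/2)^4 = 1/4).
Hamilton's rule with n recipients of equal r: n·r·B > C, so B > C/(n·r) = 0.218/(5·0.25) = 0.1744.

0.1744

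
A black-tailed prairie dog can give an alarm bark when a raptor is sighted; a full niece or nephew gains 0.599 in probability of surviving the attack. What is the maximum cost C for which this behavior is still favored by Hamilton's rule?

0.14975

r to a full niece or nephew = 0.25 (full aunt/uncle↔niece/nephew: two paths of length 3 through the shared grandparent pair: r = 2·(1/2)^3 = 1/4).
Hamilton's rule: n·r·B > C, so the trait is favored while C < n·r·B = 1·0.25·0.599 = 0.14975.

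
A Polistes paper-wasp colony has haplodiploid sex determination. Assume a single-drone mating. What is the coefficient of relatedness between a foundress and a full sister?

Haplodiploid full sisters inherit their father's entire haploid genome identically (contributing 1/2) and on average half of their mother's contribution (1/2 · 1/2 = 1/4); r = 1/2 + 1/4 = 3/4.

0.75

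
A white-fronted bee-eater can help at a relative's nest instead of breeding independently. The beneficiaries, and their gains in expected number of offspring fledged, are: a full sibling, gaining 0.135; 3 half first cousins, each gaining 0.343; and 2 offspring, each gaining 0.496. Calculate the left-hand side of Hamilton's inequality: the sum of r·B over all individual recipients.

0.6278125

r to a full sibling = 0.5 (full sibs share both parents — two paths of length 2: r = 2·(1/2)^2 = 1/2).
r to a half first cousin = 1/16 (half first cousins share one grandparent — one path of length 4: r = (1/2)^4 = 1/16).
r to an offspring = 0.5 (one parent–offspring link: r = (1/2)^1 = 1/2).
Summing one r·B term per recipient: 1·0.5·0.135 + 3·0.0625·0.343 + 2·0.5·0.496 = 0.6278125.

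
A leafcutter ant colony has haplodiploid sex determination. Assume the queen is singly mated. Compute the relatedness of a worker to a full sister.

0.75

Haplodiploid full sisters inherit their father's entire haploid genome identically (contributing 1/2) and on average half of their mother's contribution (1/2 · 1/2 = 1/4); r = 1/2 + 1/4 = 3/4.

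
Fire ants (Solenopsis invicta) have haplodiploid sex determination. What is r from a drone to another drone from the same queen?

0.5

Haploid brothers each carry a random half of the queen's diploid genome, so on average they share half: r = 1/2.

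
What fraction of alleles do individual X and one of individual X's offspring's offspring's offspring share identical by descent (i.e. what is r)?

0.125

Each parent–offspring link contributes a factor of 1/2, and independent paths through distinct common ancestors add.
Three parent–offspring links: r = (1/2)^3 = 1/8.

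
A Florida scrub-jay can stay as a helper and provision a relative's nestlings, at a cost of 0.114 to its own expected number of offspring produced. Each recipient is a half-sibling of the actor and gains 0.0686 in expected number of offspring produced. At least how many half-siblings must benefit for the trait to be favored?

7

r to a half-sibling = 1/4 (half-sibs share one parent — one path of length 2: r = (1/2)^2 = 1/4).
Hamilton's rule: n·r·B > C  ⇒  n > C/(r·B) = 0.114/(0.25·0.0686) = 6.647.
The smallest integer exceeding 6.647 is 7.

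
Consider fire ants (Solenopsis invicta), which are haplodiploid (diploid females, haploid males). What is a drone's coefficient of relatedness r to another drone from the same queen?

0.5

Haploid brothers each carry a random half of the queen's diploid genome, so on average they share half: r = 1/2.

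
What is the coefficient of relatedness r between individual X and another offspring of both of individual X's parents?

Each parent–offspring link contributes a factor of 1/2, and independent paths through distinct common ancestors add.
Full sibs share both parents — two paths of length 2: r = 2·(1/2)^2 = 1/2.

0.5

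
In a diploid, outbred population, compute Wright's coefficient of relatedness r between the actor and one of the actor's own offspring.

0.5

Each parent–offspring link contributes a factor of 1/2, and independent paths through distinct common ancestors add.
One parent–offspring link: r = (1/2)^1 = 1/2.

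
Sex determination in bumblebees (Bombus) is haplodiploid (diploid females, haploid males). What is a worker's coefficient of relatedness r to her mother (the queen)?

0.5

One meiotic link between diploid queen and diploid daughter: r = 1/2.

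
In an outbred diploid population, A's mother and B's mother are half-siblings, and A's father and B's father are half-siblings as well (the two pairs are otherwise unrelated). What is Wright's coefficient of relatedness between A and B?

With two independent routes of shared ancestry, r is the sum of the two contributions.
A and B are related in two ways: half first cousins through their mothers (r = 1/16) and half first cousins through their fathers (r = 1/16).
r = 1/16 + 1/16 = 0.125.

0.125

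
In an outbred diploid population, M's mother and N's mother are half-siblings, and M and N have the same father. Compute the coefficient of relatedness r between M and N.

Relatedness sums over independent paths through distinct common ancestors.
M and N are related in two ways: half first cousins through their mothers (r = 1/16) and half-sibs through their shared father (r = 1/4).
r = 1/16 + 1/4 = 0.3125.

0.3125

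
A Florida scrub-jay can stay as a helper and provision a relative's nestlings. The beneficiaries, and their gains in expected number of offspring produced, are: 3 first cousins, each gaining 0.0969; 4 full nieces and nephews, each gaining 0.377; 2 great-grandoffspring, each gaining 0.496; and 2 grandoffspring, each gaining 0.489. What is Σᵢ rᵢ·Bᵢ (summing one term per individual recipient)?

0.7818375

r to a first cousin = 1/8 (first cousins share one grandparent pair — two paths of length 4: r = 2·(1/2)^4 = 1/8).
r to a full niece or nephew = 0.25 (full aunt/uncle↔niece/nephew: two paths of length 3 through the shared grandparent pair: r = 2·(1/2)^3 = 1/4).
r to a great-grandoffspring = 1/8 (three parent–offspring links: r = (1/2)^3 = 1/8).
r to a grandoffspring = 1/4 (two parent–offspring links: r = (1/2)^2 = 1/4).
Summing one r·B term per recipient: 3·0.125·0.0969 + 4·0.25·0.377 + 2·0.125·0.496 + 2·0.25·0.489 = 0.7818375.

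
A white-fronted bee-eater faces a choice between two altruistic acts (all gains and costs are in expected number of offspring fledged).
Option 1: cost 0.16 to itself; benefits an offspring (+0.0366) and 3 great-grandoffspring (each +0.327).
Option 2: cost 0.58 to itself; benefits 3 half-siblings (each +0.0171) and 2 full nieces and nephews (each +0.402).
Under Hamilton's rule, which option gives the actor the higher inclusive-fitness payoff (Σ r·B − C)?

Option 1

Option 1: r to an offspring = 0.5.
Option 1: r to a great-grandoffspring = 0.125.
Option 1: Σ r·B − C = (1·0.5·0.0366 + 3·0.125·0.327) − 0.16 = -0.019075.
Option 2: r to a half-sibling = 0.25.
Option 2: r to a full niece or nephew = 0.25.
Option 2: Σ r·B − C = (3·0.25·0.0171 + 2·0.25·0.402) − 0.58 = -0.366175.
Option 1 has the higher net inclusive-fitness payoff.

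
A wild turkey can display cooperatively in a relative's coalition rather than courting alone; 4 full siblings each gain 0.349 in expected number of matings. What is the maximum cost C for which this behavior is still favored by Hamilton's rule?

r to a full sibling = 0.5 (full sibs share both parents — two paths of length 2: r = 2·(1/2)^2 = 1/2).
Hamilton's rule: n·r·B > C, so the trait is favored while C < n·r·B = 4·0.5·0.349 = 0.698.

0.698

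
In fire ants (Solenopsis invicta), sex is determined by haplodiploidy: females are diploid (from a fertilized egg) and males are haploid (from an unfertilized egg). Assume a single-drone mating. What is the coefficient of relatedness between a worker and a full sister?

0.75

Haplodiploid full sisters inherit their father's entire haploid genome identically (contributing 1/2) and on average half of their mother's contribution (1/2 · 1/2 = 1/4); r = 1/2 + 1/4 = 3/4.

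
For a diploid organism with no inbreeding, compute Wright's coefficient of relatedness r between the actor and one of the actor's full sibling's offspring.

Each parent–offspring link contributes a factor of 1/2, and independent paths through distinct common ancestors add.
Full aunt/uncle↔niece/nephew: two paths of length 3 through the shared grandparent pair: r = 2·(1/2)^3 = 1/4.

0.25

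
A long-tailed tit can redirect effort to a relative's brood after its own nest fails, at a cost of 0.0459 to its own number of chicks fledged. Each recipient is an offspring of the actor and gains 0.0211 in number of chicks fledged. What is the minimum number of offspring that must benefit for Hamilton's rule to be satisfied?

5

r to an offspring = 0.5 (one parent–offspring link: r = (1/2)^1 = 1/2).
Hamilton's rule: n·r·B > C  ⇒  n > C/(r·B) = 0.0459/(0.5·0.0211) = 4.351.
The smallest integer exceeding 4.351 is 5.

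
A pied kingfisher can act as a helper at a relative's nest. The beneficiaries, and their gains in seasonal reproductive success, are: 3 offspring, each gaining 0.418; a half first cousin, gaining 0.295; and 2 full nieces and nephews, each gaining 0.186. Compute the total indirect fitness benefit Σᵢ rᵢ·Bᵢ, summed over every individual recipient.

r to an offspring = 1/2 (one parent–offspring link: r = (1/2)^1 = 1/2).
r to a half first cousin = 0.0625 (half first cousins share one grandparent — one path of length 4: r = (1/2)^4 = 1/16).
r to a full niece or nephew = 1/4 (full aunt/uncle↔niece/nephew: two paths of length 3 through the shared grandparent pair: r = 2·(1/2)^3 = 1/4).
Summing one r·B term per recipient: 3·0.5·0.418 + 1·0.0625·0.295 + 2·0.25·0.186 = 0.7384375.

0.7384375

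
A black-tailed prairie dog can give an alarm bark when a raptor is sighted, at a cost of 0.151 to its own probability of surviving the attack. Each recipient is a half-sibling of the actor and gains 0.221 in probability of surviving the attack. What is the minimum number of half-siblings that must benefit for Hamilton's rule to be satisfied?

3

r to a half-sibling = 0.25 (half-sibs share one parent — one path of length 2: r = (1/2)^2 = 1/4).
Hamilton's rule: n·r·B > C  ⇒  n > C/(r·B) = 0.151/(0.25·0.221) = 2.733.
The smallest integer exceeding 2.733 is 3.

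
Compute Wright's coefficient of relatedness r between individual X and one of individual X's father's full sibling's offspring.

Each parent–offspring link contributes a factor of 1/2, and independent paths through distinct common ancestors add.
First cousins share one grandparent pair — two paths of length 4: r = 2·(1/2)^4 = 1/8.

0.125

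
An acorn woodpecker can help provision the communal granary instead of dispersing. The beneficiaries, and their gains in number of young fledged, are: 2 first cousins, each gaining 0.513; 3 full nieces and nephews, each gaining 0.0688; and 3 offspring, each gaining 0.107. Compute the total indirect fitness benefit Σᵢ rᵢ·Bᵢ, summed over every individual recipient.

r to a first cousin = 1/8 (first cousins share one grandparent pair — two paths of length 4: r = 2·(1/2)^4 = 1/8).
r to a full niece or nephew = 0.25 (full aunt/uncle↔niece/nephew: two paths of length 3 through the shared grandparent pair: r = 2·(1/2)^3 = 1/4).
r to an offspring = 1/2 (one parent–offspring link: r = (1/2)^1 = 1/2).
Summing one r·B term per recipient: 2·0.125·0.513 + 3·0.25·0.0688 + 3·0.5·0.107 = 0.34035.

0.34035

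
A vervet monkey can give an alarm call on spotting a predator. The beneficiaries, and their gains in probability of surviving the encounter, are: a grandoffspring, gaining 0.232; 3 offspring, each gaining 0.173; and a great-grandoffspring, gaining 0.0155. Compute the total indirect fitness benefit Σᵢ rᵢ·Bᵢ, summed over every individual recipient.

r to a grandoffspring = 0.25 (two parent–offspring links: r = (1/2)^2 = 1/4).
r to an offspring = 0.5 (one parent–offspring link: r = (1/2)^1 = 1/2).
r to a great-grandoffspring = 0.125 (three parent–offspring links: r = (1/2)^3 = 1/8).
Summing one r·B term per recipient: 1·0.25·0.232 + 3·0.5·0.173 + 1·0.125·0.0155 = 0.3194375.

0.3194375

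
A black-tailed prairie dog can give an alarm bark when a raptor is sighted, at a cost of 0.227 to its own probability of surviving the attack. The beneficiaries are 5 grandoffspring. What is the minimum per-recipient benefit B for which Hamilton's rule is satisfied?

r to a grandoffspring = 1/4 (two parent–offspring links: r = (1/2)^2 = 1/4).
Hamilton's rule with n recipients of equal r: n·r·B > C, so B > C/(n·r) = 0.227/(5·0.25) = 0.1816.

0.1816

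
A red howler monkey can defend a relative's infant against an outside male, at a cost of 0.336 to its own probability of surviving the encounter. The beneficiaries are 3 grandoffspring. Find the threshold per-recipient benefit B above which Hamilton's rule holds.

0.448

r to a grandoffspring = 0.25 (two parent–offspring links: r = (1/2)^2 = 1/4).
Hamilton's rule with n recipients of equal r: n·r·B > C, so B > C/(n·r) = 0.336/(3·0.25) = 0.448.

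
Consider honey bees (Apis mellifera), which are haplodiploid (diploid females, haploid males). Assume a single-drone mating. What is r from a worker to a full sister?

0.75

Haplodiploid full sisters inherit their father's entire haploid genome identically (contributing 1/2) and on average half of their mother's contribution (1/2 · 1/2 = 1/4); r = 1/2 + 1/4 = 3/4.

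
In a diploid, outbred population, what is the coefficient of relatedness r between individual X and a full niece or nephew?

Full aunt/uncle↔niece/nephew: two paths of length 3 through the shared grandparent pair: r = 2·(1/2)^3 = 1/4.

0.25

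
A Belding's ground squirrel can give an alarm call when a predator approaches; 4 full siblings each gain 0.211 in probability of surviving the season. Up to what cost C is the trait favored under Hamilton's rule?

r to a full sibling = 0.5 (full sibs share both parents — two paths of length 2: r = 2·(1/2)^2 = 1/2).
Hamilton's rule: n·r·B > C, so the trait is favored while C < n·r·B = 4·0.5·0.211 = 0.422.

0.422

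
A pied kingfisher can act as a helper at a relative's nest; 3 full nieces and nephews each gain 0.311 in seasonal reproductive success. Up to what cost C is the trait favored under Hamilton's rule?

r to a full niece or nephew = 1/4 (full aunt/uncle↔niece/nephew: two paths of length 3 through the shared grandparent pair: r = 2·(1/2)^3 = 1/4).
Hamilton's rule: n·r·B > C, so the trait is favored while C < n·r·B = 3·0.25·0.311 = 0.23325.

0.23325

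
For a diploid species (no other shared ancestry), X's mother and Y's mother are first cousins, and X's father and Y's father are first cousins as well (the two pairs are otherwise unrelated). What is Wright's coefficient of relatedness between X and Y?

Independent pedigree routes through distinct common ancestors add.
X and Y are related in two ways: second cousins through their mothers (r = 1/32) and second cousins through their fathers (r = 1/32).
r = 1/32 + 1/32 = 0.0625.

0.0625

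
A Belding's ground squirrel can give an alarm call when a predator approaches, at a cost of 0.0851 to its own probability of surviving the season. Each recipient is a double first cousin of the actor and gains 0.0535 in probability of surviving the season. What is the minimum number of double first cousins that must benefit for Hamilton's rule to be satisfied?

7

r to a double first cousin = 0.25 (double first cousins share both grandparent pairs — four paths of length 4: r = 4·(1/2)^4 = 1/4).
Hamilton's rule: n·r·B > C  ⇒  n > C/(r·B) = 0.0851/(0.25·0.0535) = 6.363.
The smallest integer exceeding 6.363 is 7.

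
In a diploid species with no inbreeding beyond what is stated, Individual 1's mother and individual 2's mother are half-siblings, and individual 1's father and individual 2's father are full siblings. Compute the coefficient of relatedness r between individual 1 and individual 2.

Relatedness sums over independent paths through distinct common ancestors.
Individual 1 and individual 2 are related in two ways: half first cousins through their mothers (r = 1/16) and first cousins through their fathers (r = 1/8).
r = 1/16 + 1/8 = 3/16 = 0.1875.

0.1875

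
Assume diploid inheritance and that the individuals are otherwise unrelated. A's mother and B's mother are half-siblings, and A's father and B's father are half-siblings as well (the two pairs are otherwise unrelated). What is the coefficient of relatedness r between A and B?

0.125

With two independent routes of shared ancestry, r is the sum of the two contributions.
A and B are related in two ways: half first cousins through their mothers (r = 1/16) and half first cousins through their fathers (r = 1/16).
r = 1/16 + 1/16 = 0.125.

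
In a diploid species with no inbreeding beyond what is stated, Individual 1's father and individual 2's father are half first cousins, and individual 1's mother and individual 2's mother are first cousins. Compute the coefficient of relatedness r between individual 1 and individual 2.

Wright's path rule: contributions from independent ancestry routes add.
Individual 1 and individual 2 are related in two ways: half second cousins through their fathers (r = 1/64) and second cousins through their mothers (r = 1/32).
r = 1/64 + 1/32 = 3/64 = 0.046875.

0.046875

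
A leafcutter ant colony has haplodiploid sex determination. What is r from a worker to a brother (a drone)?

Her haploid brother carries none of their father's genes and a random half of their mother's genome; that half matches the maternal half of her own genome with probability 1/2: r = 1/2 · 1/2 = 1/4.

0.25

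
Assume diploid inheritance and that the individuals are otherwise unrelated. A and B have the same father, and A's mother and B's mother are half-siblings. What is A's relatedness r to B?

Relatedness sums over independent paths through distinct common ancestors.
A and B are related in two ways: half-sibs through their shared father (r = 1/4) and half first cousins through their mothers (r = 1/16).
r = 1/4 + 1/16 = 0.3125.

0.3125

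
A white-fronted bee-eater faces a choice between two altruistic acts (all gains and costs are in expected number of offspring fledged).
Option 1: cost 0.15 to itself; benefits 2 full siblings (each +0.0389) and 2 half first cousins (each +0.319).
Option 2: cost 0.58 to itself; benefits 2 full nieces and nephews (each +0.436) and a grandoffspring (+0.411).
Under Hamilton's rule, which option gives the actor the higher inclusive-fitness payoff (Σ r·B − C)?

Option 1: r to a full sibling = 0.5.
Option 1: r to a half first cousin = 0.0625.
Option 1: Σ r·B − C = (2·0.5·0.0389 + 2·0.0625·0.319) − 0.15 = -0.071225.
Option 2: r to a full niece or nephew = 0.25.
Option 2: r to a grandoffspring = 0.25.
Option 2: Σ r·B − C = (2·0.25·0.436 + 1·0.25·0.411) − 0.58 = -0.25925.
Option 1 has the higher net inclusive-fitness payoff.

Option 1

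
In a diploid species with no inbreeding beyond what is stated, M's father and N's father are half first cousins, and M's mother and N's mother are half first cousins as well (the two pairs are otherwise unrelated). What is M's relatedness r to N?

0.03125

Independent pedigree routes through distinct common ancestors add.
M and N are related in two ways: half second cousins through their fathers (r = 1/64) and half second cousins through their mothers (r = 1/64).
r = 1/64 + 1/64 = 0.03125.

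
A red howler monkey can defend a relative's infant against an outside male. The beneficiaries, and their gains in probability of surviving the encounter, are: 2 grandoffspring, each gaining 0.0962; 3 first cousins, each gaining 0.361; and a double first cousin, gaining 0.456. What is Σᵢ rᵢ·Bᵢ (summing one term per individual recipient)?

0.297475

r to a grandoffspring = 0.25 (two parent–offspring links: r = (1/2)^2 = 1/4).
r to a first cousin = 0.125 (first cousins share one grandparent pair — two paths of length 4: r = 2·(1/2)^4 = 1/8).
r to a double first cousin = 1/4 (double first cousins share both grandparent pairs — four paths of length 4: r = 4·(1/2)^4 = 1/4).
Summing one r·B term per recipient: 2·0.25·0.0962 + 3·0.125·0.361 + 1·0.25·0.456 = 0.297475.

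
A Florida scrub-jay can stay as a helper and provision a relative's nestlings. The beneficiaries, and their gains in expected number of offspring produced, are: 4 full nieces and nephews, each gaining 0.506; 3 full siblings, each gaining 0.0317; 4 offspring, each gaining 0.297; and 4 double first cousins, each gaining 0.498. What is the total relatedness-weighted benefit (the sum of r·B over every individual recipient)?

r to a full niece or nephew = 1/4 (full aunt/uncle↔niece/nephew: two paths of length 3 through the shared grandparent pair: r = 2·(1/2)^3 = 1/4).
r to a full sibling = 0.5 (full sibs share both parents — two paths of length 2: r = 2·(1/2)^2 = 1/2).
r to an offspring = 0.5 (one parent–offspring link: r = (1/2)^1 = 1/2).
r to a double first cousin = 0.25 (double first cousins share both grandparent pairs — four paths of length 4: r = 4·(1/2)^4 = 1/4).
Summing one r·B term per recipient: 4·0.25·0.506 + 3·0.5·0.0317 + 4·0.5·0.297 + 4·0.25·0.498 = 1.64555.

1.64555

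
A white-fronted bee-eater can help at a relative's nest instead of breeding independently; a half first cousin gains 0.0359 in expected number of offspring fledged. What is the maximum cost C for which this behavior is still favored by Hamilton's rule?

r to a half first cousin = 0.0625 (half first cousins share one grandparent — one path of length 4: r = (1/2)^4 = 1/16).
Hamilton's rule: n·r·B > C, so the trait is favored while C < n·r·B = 1·0.0625·0.0359 = 0.00224375.

0.00224375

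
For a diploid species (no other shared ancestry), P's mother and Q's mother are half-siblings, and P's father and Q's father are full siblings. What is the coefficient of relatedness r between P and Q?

Independent pedigree routes through distinct common ancestors add.
P and Q are related in two ways: half first cousins through their mothers (r = 1/16) and first cousins through their fathers (r = 1/8).
r = 1/16 + 1/8 = 0.1875.

0.1875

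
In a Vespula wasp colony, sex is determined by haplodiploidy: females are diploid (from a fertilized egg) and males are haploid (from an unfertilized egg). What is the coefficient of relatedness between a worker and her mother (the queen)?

0.5

One meiotic link between diploid queen and diploid daughter: r = 1/2.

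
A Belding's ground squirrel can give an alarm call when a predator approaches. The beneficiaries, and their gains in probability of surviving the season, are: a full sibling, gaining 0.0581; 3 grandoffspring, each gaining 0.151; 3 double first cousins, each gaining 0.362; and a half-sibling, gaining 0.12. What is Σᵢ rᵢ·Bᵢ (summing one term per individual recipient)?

0.4438

r to a full sibling = 0.5 (full sibs share both parents — two paths of length 2: r = 2·(1/2)^2 = 1/2).
r to a grandoffspring = 1/4 (two parent–offspring links: r = (1/2)^2 = 1/4).
r to a double first cousin = 0.25 (double first cousins share both grandparent pairs — four paths of length 4: r = 4·(1/2)^4 = 1/4).
r to a half-sibling = 1/4 (half-sibs share one parent — one path of length 2: r = (1/2)^2 = 1/4).
Summing one r·B term per recipient: 1·0.5·0.0581 + 3·0.25·0.151 + 3·0.25·0.362 + 1·0.25·0.12 = 0.4438.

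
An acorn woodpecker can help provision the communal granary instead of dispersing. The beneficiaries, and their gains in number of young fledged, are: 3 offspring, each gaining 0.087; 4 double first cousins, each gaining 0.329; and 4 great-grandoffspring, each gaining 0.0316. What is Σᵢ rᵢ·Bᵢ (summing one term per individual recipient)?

r to an offspring = 0.5 (one parent–offspring link: r = (1/2)^1 = 1/2).
r to a double first cousin = 1/4 (double first cousins share both grandparent pairs — four paths of length 4: r = 4·(1/2)^4 = 1/4).
r to a great-grandoffspring = 0.125 (three parent–offspring links: r = (1/2)^3 = 1/8).
Summing one r·B term per recipient: 3·0.5·0.087 + 4·0.25·0.329 + 4·0.125·0.0316 = 0.4753.

0.4753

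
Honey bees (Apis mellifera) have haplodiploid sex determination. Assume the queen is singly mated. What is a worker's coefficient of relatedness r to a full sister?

0.75

Haplodiploid full sisters inherit their father's entire haploid genome identically (contributing 1/2) and on average half of their mother's contribution (1/2 · 1/2 = 1/4); r = 1/2 + 1/4 = 3/4.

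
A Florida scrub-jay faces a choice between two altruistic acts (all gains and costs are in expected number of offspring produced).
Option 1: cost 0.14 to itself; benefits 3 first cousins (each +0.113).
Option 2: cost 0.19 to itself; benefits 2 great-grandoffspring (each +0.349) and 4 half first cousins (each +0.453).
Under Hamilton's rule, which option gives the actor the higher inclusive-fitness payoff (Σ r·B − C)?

Option 1: r to a first cousin = 0.125.
Option 1: Σ r·B − C = (3·0.125·0.113) − 0.14 = -0.097625.
Option 2: r to a great-grandoffspring = 0.125.
Option 2: r to a half first cousin = 0.0625.
Option 2: Σ r·B − C = (2·0.125·0.349 + 4·0.0625·0.453) − 0.19 = 0.0105.
Option 2 has the higher net inclusive-fitness payoff.

Option 2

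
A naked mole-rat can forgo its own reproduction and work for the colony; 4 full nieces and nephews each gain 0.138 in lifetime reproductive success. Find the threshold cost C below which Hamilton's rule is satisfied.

r to a full niece or nephew = 1/4 (full aunt/uncle↔niece/nephew: two paths of length 3 through the shared grandparent pair: r = 2·(1/2)^3 = 1/4).
Hamilton's rule: n·r·B > C, so the trait is favored while C < n·r·B = 4·0.25·0.138 = 0.138.

0.138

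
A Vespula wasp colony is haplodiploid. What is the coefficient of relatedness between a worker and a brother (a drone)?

Her haploid brother carries none of their father's genes and a random half of their mother's genome; that half matches the maternal half of her own genome with probability 1/2: r = 1/2 · 1/2 = 1/4.

0.25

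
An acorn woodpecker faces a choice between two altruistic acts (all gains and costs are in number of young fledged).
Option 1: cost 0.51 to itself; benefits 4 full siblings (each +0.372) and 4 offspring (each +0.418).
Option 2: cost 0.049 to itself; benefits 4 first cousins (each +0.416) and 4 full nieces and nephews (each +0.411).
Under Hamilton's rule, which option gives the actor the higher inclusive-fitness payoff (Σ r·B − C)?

Option 1

Option 1: r to a full sibling = 0.5.
Option 1: r to an offspring = 0.5.
Option 1: Σ r·B − C = (4·0.5·0.372 + 4·0.5·0.418) − 0.51 = 1.07.
Option 2: r to a first cousin = 0.125.
Option 2: r to a full niece or nephew = 0.25.
Option 2: Σ r·B − C = (4·0.125·0.416 + 4·0.25·0.411) − 0.049 = 0.57.
Option 1 has the higher net inclusive-fitness payoff.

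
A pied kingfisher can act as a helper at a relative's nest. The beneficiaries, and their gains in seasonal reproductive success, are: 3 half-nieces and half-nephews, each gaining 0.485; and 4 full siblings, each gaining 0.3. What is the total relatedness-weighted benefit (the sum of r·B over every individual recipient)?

0.781875

r to a half-niece or half-nephew = 1/8 (half-aunt/uncle↔niece/nephew: one path of length 3: r = (1/2)^3 = 1/8).
r to a full sibling = 0.5 (full sibs share both parents — two paths of length 2: r = 2·(1/2)^2 = 1/2).
Summing one r·B term per recipient: 3·0.125·0.485 + 4·0.5·0.3 = 0.781875.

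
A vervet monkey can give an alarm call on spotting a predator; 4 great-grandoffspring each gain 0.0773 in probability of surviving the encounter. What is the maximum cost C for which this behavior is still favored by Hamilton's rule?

r to a great-grandoffspring = 0.125 (three parent–offspring links: r = (1/2)^3 = 1/8).
Hamilton's rule: n·r·B > C, so the trait is favored while C < n·r·B = 4·0.125·0.0773 = 0.03865.

0.03865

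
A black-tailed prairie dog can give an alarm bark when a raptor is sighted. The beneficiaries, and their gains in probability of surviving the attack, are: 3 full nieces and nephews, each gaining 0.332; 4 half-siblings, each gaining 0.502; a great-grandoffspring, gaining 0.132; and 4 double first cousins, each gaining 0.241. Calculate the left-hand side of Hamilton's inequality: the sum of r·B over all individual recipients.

r to a full niece or nephew = 0.25 (full aunt/uncle↔niece/nephew: two paths of length 3 through the shared grandparent pair: r = 2·(1/2)^3 = 1/4).
r to a half-sibling = 0.25 (half-sibs share one parent — one path of length 2: r = (1/2)^2 = 1/4).
r to a great-grandoffspring = 0.125 (three parent–offspring links: r = (1/2)^3 = 1/8).
r to a double first cousin = 0.25 (double first cousins share both grandparent pairs — four paths of length 4: r = 4·(1/2)^4 = 1/4).
Summing one r·B term per recipient: 3·0.25·0.332 + 4·0.25·0.502 + 1·0.125·0.132 + 4·0.25·0.241 = 1.0085.

1.0085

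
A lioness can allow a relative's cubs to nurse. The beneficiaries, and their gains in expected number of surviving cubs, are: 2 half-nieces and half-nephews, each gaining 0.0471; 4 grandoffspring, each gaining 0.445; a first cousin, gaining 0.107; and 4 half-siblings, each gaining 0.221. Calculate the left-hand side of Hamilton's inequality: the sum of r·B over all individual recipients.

0.69115

r to a half-niece or half-nephew = 0.125 (half-aunt/uncle↔niece/nephew: one path of length 3: r = (1/2)^3 = 1/8).
r to a grandoffspring = 0.25 (two parent–offspring links: r = (1/2)^2 = 1/4).
r to a first cousin = 1/8 (first cousins share one grandparent pair — two paths of length 4: r = 2·(1/2)^4 = 1/8).
r to a half-sibling = 1/4 (half-sibs share one parent — one path of length 2: r = (1/2)^2 = 1/4).
Summing one r·B term per recipient: 2·0.125·0.0471 + 4·0.25·0.445 + 1·0.125·0.107 + 4·0.25·0.221 = 0.69115.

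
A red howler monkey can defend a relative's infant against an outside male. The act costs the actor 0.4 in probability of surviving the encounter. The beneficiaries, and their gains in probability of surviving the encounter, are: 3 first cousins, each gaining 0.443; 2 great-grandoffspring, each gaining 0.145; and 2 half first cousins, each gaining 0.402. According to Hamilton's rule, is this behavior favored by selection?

Hamilton's rule: the trait is favored when the sum of r·B over every recipient exceeds the actor's cost C.
r to a first cousin = 1/8 (first cousins share one grandparent pair — two paths of length 4: r = 2·(1/2)^4 = 1/8).
r to a great-grandoffspring = 0.125 (three parent–offspring links: r = (1/2)^3 = 1/8).
r to a half first cousin = 0.0625 (half first cousins share one grandparent — one path of length 4: r = (1/2)^4 = 1/16).
Summing one r·B term per recipient: 3·0.125·0.443 + 2·0.125·0.145 + 2·0.0625·0.402 = 0.252625.
0.252625 < 0.4: the indirect benefit is less than the cost.

No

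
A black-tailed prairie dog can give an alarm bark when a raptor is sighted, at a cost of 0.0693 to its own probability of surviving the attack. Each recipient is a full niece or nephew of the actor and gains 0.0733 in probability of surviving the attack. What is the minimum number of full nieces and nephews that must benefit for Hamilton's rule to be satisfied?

4

r to a full niece or nephew = 0.25 (full aunt/uncle↔niece/nephew: two paths of length 3 through the shared grandparent pair: r = 2·(1/2)^3 = 1/4).
Hamilton's rule: n·r·B > C  ⇒  n > C/(r·B) = 0.0693/(0.25·0.0733) = 3.782.
The smallest integer exceeding 3.782 is 4.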